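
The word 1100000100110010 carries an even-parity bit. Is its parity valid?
Sum of all bits: 1+1+0+0+0+0+0+1+0+0+1+1+0+0+1+0 = 6; 6 mod 2 = 0. Result is 0 → valid parity.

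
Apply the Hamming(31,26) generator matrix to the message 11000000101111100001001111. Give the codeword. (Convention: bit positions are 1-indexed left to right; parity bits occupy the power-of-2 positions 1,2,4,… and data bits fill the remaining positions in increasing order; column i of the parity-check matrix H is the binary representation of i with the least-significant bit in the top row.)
Codeword c = d · G (mod 2), d = 11000000101111100001001111:
  c[0] = d·G[:,0] = (11000000101111100001001111)·(11011010101101010101010101) mod 2 = 1+1+0+0+0+0+0+0+1+0+1+1+0+1+0+0+0+0+0+1+0+0+0+1+0+1 mod 2 = 1
  c[1] = d·G[:,1] = (11000000101111100001001111)·(10110110011011001100110011) mod 2 = 1+0+0+0+0+0+0+0+0+0+1+0+1+1+0+0+0+0+0+0+0+0+0+0+1+1 mod 2 = 0
  c[2] = d·G[:,2] = (11000000101111100001001111)·(10000000000000000000000000) mod 2 = 1+0+0+0+0+0+0+0+0+0+0+0+0+0+0+0+0+0+0+0+0+0+0+0+0+0 mod 2 = 1
  c[3] = d·G[:,3] = (11000000101111100001001111)·(01110001111000111100001111) mod 2 = 0+1+0+0+0+0+0+0+1+0+1+0+0+0+1+0+0+0+0+0+0+0+1+1+1+1 mod 2 = 0
  c[4] = d·G[:,4] = (11000000101111100001001111)·(01000000000000000000000000) mod 2 = 0+1+0+0+0+0+0+0+0+0+0+0+0+0+0+0+0+0+0+0+0+0+0+0+0+0 mod 2 = 1
  c[5] = d·G[:,5] = (11000000101111100001001111)·(00100000000000000000000000) mod 2 = 0+0+0+0+0+0+0+0+0+0+0+0+0+0+0+0+0+0+0+0+0+0+0+0+0+0 mod 2 = 0
  c[6] = d·G[:,6] = (11000000101111100001001111)·(00010000000000000000000000) mod 2 = 0+0+0+0+0+0+0+0+0+0+0+0+0+0+0+0+0+0+0+0+0+0+0+0+0+0 mod 2 = 0
  c[7] = d·G[:,7] = (11000000101111100001001111)·(00001111111000000011111111) mod 2 = 0+0+0+0+0+0+0+0+1+0+1+0+0+0+0+0+0+0+0+1+0+0+1+1+1+1 mod 2 = 1
  c[8] = d·G[:,8] = (11000000101111100001001111)·(00001000000000000000000000) mod 2 = 0+0+0+0+0+0+0+0+0+0+0+0+0+0+0+0+0+0+0+0+0+0+0+0+0+0 mod 2 = 0
  c[9] = d·G[:,9] = (11000000101111100001001111)·(00000100000000000000000000) mod 2 = 0+0+0+0+0+0+0+0+0+0+0+0+0+0+0+0+0+0+0+0+0+0+0+0+0+0 mod 2 = 0
  c[10] = d·G[:,10] = (11000000101111100001001111)·(00000010000000000000000000) mod 2 = 0+0+0+0+0+0+0+0+0+0+0+0+0+0+0+0+0+0+0+0+0+0+0+0+0+0 mod 2 = 0
  c[11] = d·G[:,11] = (11000000101111100001001111)·(00000001000000000000000000) mod 2 = 0+0+0+0+0+0+0+0+0+0+0+0+0+0+0+0+0+0+0+0+0+0+0+0+0+0 mod 2 = 0
  c[12] = d·G[:,12] = (11000000101111100001001111)·(00000000100000000000000000) mod 2 = 0+0+0+0+0+0+0+0+1+0+0+0+0+0+0+0+0+0+0+0+0+0+0+0+0+0 mod 2 = 1
  c[13] = d·G[:,13] = (11000000101111100001001111)·(00000000010000000000000000) mod 2 = 0+0+0+0+0+0+0+0+0+0+0+0+0+0+0+0+0+0+0+0+0+0+0+0+0+0 mod 2 = 0
  c[14] = d·G[:,14] = (11000000101111100001001111)·(00000000001000000000000000) mod 2 = 0+0+0+0+0+0+0+0+0+0+1+0+0+0+0+0+0+0+0+0+0+0+0+0+0+0 mod 2 = 1
  c[15] = d·G[:,15] = (11000000101111100001001111)·(00000000000111111111111111) mod 2 = 0+0+0+0+0+0+0+0+0+0+0+1+1+1+1+0+0+0+0+1+0+0+1+1+1+1 mod 2 = 1
  c[16] = d·G[:,16] = (11000000101111100001001111)·(00000000000100000000000000) mod 2 = 0+0+0+0+0+0+0+0+0+0+0+1+0+0+0+0+0+0+0+0+0+0+0+0+0+0 mod 2 = 1
  c[17] = d·G[:,17] = (11000000101111100001001111)·(00000000000010000000000000) mod 2 = 0+0+0+0+0+0+0+0+0+0+0+0+1+0+0+0+0+0+0+0+0+0+0+0+0+0 mod 2 = 1
  c[18] = d·G[:,18] = (11000000101111100001001111)·(00000000000001000000000000) mod 2 = 0+0+0+0+0+0+0+0+0+0+0+0+0+1+0+0+0+0+0+0+0+0+0+0+0+0 mod 2 = 1
  c[19] = d·G[:,19] = (11000000101111100001001111)·(00000000000000100000000000) mod 2 = 0+0+0+0+0+0+0+0+0+0+0+0+0+0+1+0+0+0+0+0+0+0+0+0+0+0 mod 2 = 1
  c[20] = d·G[:,20] = (11000000101111100001001111)·(00000000000000010000000000) mod 2 = 0+0+0+0+0+0+0+0+0+0+0+0+0+0+0+0+0+0+0+0+0+0+0+0+0+0 mod 2 = 0
  c[21] = d·G[:,21] = (11000000101111100001001111)·(00000000000000001000000000) mod 2 = 0+0+0+0+0+0+0+0+0+0+0+0+0+0+0+0+0+0+0+0+0+0+0+0+0+0 mod 2 = 0
  c[22] = d·G[:,22] = (11000000101111100001001111)·(00000000000000000100000000) mod 2 = 0+0+0+0+0+0+0+0+0+0+0+0+0+0+0+0+0+0+0+0+0+0+0+0+0+0 mod 2 = 0
  c[23] = d·G[:,23] = (11000000101111100001001111)·(00000000000000000010000000) mod 2 = 0+0+0+0+0+0+0+0+0+0+0+0+0+0+0+0+0+0+0+0+0+0+0+0+0+0 mod 2 = 0
  c[24] = d·G[:,24] = (11000000101111100001001111)·(00000000000000000001000000) mod 2 = 0+0+0+0+0+0+0+0+0+0+0+0+0+0+0+0+0+0+0+1+0+0+0+0+0+0 mod 2 = 1
  c[25] = d·G[:,25] = (11000000101111100001001111)·(00000000000000000000100000) mod 2 = 0+0+0+0+0+0+0+0+0+0+0+0+0+0+0+0+0+0+0+0+0+0+0+0+0+0 mod 2 = 0
  c[26] = d·G[:,26] = (11000000101111100001001111)·(00000000000000000000010000) mod 2 = 0+0+0+0+0+0+0+0+0+0+0+0+0+0+0+0+0+0+0+0+0+0+0+0+0+0 mod 2 = 0
  c[27] = d·G[:,27] = (11000000101111100001001111)·(00000000000000000000001000) mod 2 = 0+0+0+0+0+0+0+0+0+0+0+0+0+0+0+0+0+0+0+0+0+0+1+0+0+0 mod 2 = 1
  c[28] = d·G[:,28] = (11000000101111100001001111)·(00000000000000000000000100) mod 2 = 0+0+0+0+0+0+0+0+0+0+0+0+0+0+0+0+0+0+0+0+0+0+0+1+0+0 mod 2 = 1
  c[29] = d·G[:,29] = (11000000101111100001001111)·(00000000000000000000000010) mod 2 = 0+0+0+0+0+0+0+0+0+0+0+0+0+0+0+0+0+0+0+0+0+0+0+0+1+0 mod 2 = 1
  c[30] = d·G[:,30] = (11000000101111100001001111)·(00000000000000000000000001) mod 2 = 0+0+0+0+0+0+0+0+0+0+0+0+0+0+0+0+0+0+0+0+0+0+0+0+0+1 mod 2 = 1
Codeword = 1010100100001011111100001001111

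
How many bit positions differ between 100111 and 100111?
XOR = 000000, count of 1s = 0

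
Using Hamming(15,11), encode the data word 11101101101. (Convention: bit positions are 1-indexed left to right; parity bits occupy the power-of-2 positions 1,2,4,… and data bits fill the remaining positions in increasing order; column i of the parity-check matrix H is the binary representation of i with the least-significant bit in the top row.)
Codeword c = d · G (mod 2), d = 11101101101:
  c[0] = d·G[:,0] = (11101101101)·(11011010101) mod 2 = 1+1+0+0+1+0+0+0+1+0+1 mod 2 = 1
  c[1] = d·G[:,1] = (11101101101)·(10110110011) mod 2 = 1+0+1+0+0+1+0+0+0+0+1 mod 2 = 0
  c[2] = d·G[:,2] = (11101101101)·(10000000000) mod 2 = 1+0+0+0+0+0+0+0+0+0+0 mod 2 = 1
  c[3] = d·G[:,3] = (11101101101)·(01110001111) mod 2 = 0+1+1+0+0+0+0+1+1+0+1 mod 2 = 1
  c[4] = d·G[:,4] = (11101101101)·(01000000000) mod 2 = 0+1+0+0+0+0+0+0+0+0+0 mod 2 = 1
  c[5] = d·G[:,5] = (11101101101)·(00100000000) mod 2 = 0+0+1+0+0+0+0+0+0+0+0 mod 2 = 1
  c[6] = d·G[:,6] = (11101101101)·(00010000000) mod 2 = 0+0+0+0+0+0+0+0+0+0+0 mod 2 = 0
  c[7] = d·G[:,7] = (11101101101)·(00001111111) mod 2 = 0+0+0+0+1+1+0+1+1+0+1 mod 2 = 1
  c[8] = d·G[:,8] = (11101101101)·(00001000000) mod 2 = 0+0+0+0+1+0+0+0+0+0+0 mod 2 = 1
  c[9] = d·G[:,9] = (11101101101)·(00000100000) mod 2 = 0+0+0+0+0+1+0+0+0+0+0 mod 2 = 1
  c[10] = d·G[:,10] = (11101101101)·(00000010000) mod 2 = 0+0+0+0+0+0+0+0+0+0+0 mod 2 = 0
  c[11] = d·G[:,11] = (11101101101)·(00000001000) mod 2 = 0+0+0+0+0+0+0+1+0+0+0 mod 2 = 1
  c[12] = d·G[:,12] = (11101101101)·(00000000100) mod 2 = 0+0+0+0+0+0+0+0+1+0+0 mod 2 = 1
  c[13] = d·G[:,13] = (11101101101)·(00000000010) mod 2 = 0+0+0+0+0+0+0+0+0+0+0 mod 2 = 0
  c[14] = d·G[:,14] = (11101101101)·(00000000001) mod 2 = 0+0+0+0+0+0+0+0+0+0+1 mod 2 = 1
Codeword = 101111011101101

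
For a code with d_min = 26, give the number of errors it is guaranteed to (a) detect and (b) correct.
(a) Detection requires d_min ≥ e+1, so e ≤ d_min − 1 = 25.
(b) Correction requires d_min ≥ 2t+1, so t ≤ ⌊(d_min − 1)/2⌋ = ⌊25/2⌋ = 12.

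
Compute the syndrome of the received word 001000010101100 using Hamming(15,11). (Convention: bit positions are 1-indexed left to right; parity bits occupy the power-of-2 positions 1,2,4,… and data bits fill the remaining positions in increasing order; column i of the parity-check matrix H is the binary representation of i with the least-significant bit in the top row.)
Syndrome s = H · r^T (mod 2), r = 001000010101100:
  s[0] = (101010101010101)·(001000010101100) mod 2 = 0+0+1+0+0+0+0+0+0+0+0+0+1+0+0 mod 2 = 0
  s[1] = (011001100110011)·(001000010101100) mod 2 = 0+0+1+0+0+0+0+0+0+1+0+0+0+0+0 mod 2 = 0
  s[2] = (000111100001111)·(001000010101100) mod 2 = 0+0+0+0+0+0+0+0+0+0+0+1+1+0+0 mod 2 = 0
  s[3] = (000000011111111)·(001000010101100) mod 2 = 0+0+0+0+0+0+0+1+0+1+0+1+1+0+0 mod 2 = 0
Syndrome = 0000
s = 0: no error detected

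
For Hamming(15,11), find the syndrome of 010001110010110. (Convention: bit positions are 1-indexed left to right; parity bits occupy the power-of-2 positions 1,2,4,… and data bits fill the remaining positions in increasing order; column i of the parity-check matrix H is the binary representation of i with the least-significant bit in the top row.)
Syndrome s = H · r^T (mod 2), r = 010001110010110:
  s[0] = (101010101010101)·(010001110010110) mod 2 = 0+0+0+0+0+0+1+0+0+0+1+0+1+0+0 mod 2 = 1
  s[1] = (011001100110011)·(010001110010110) mod 2 = 0+1+0+0+0+1+1+0+0+0+1+0+0+1+0 mod 2 = 1
  s[2] = (000111100001111)·(010001110010110) mod 2 = 0+0+0+0+0+1+1+0+0+0+0+0+1+1+0 mod 2 = 0
  s[3] = (000000011111111)·(010001110010110) mod 2 = 0+0+0+0+0+0+0+1+0+0+1+0+1+1+0 mod 2 = 0
Syndrome = 1100
Non-zero syndrome: error at position 3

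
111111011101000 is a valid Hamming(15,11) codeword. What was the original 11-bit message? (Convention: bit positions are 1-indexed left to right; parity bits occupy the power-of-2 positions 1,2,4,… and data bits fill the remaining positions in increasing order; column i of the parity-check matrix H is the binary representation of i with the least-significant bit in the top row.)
Parity bits occupy power-of-2 positions; data bits are at positions {3,5,6,7,9,10,11,12,13,14,15} (1-indexed).
Extract: c[3]=1 c[5]=1 c[6]=1 c[7]=0 c[9]=1 c[10]=1 c[11]=0 c[12]=1 c[13]=0 c[14]=0 c[15]=0
Data = 11101101000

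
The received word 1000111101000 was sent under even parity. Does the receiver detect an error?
Sum of received bits: 1+0+0+0+1+1+1+1+0+1+0+0+0 = 6; 6 mod 2 = 0. Result is 0 → no error detected.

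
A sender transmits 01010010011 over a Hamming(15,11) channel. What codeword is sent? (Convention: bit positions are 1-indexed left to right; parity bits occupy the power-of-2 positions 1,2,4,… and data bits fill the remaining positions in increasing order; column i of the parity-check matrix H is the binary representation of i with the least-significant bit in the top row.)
Codeword c = d · G (mod 2), d = 01010010011:
  c[0] = d·G[:,0] = (01010010011)·(11011010101) mod 2 = 0+1+0+1+0+0+1+0+0+0+1 mod 2 = 0
  c[1] = d·G[:,1] = (01010010011)·(10110110011) mod 2 = 0+0+0+1+0+0+1+0+0+1+1 mod 2 = 0
  c[2] = d·G[:,2] = (01010010011)·(10000000000) mod 2 = 0+0+0+0+0+0+0+0+0+0+0 mod 2 = 0
  c[3] = d·G[:,3] = (01010010011)·(01110001111) mod 2 = 0+1+0+1+0+0+0+0+0+1+1 mod 2 = 0
  c[4] = d·G[:,4] = (01010010011)·(01000000000) mod 2 = 0+1+0+0+0+0+0+0+0+0+0 mod 2 = 1
  c[5] = d·G[:,5] = (01010010011)·(00100000000) mod 2 = 0+0+0+0+0+0+0+0+0+0+0 mod 2 = 0
  c[6] = d·G[:,6] = (01010010011)·(00010000000) mod 2 = 0+0+0+1+0+0+0+0+0+0+0 mod 2 = 1
  c[7] = d·G[:,7] = (01010010011)·(00001111111) mod 2 = 0+0+0+0+0+0+1+0+0+1+1 mod 2 = 1
  c[8] = d·G[:,8] = (01010010011)·(00001000000) mod 2 = 0+0+0+0+0+0+0+0+0+0+0 mod 2 = 0
  c[9] = d·G[:,9] = (01010010011)·(00000100000) mod 2 = 0+0+0+0+0+0+0+0+0+0+0 mod 2 = 0
  c[10] = d·G[:,10] = (01010010011)·(00000010000) mod 2 = 0+0+0+0+0+0+1+0+0+0+0 mod 2 = 1
  c[11] = d·G[:,11] = (01010010011)·(00000001000) mod 2 = 0+0+0+0+0+0+0+0+0+0+0 mod 2 = 0
  c[12] = d·G[:,12] = (01010010011)·(00000000100) mod 2 = 0+0+0+0+0+0+0+0+0+0+0 mod 2 = 0
  c[13] = d·G[:,13] = (01010010011)·(00000000010) mod 2 = 0+0+0+0+0+0+0+0+0+1+0 mod 2 = 1
  c[14] = d·G[:,14] = (01010010011)·(00000000001) mod 2 = 0+0+0+0+0+0+0+0+0+0+1 mod 2 = 1
Codeword = 000010110010011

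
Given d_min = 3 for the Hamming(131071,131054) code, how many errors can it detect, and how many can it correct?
Detection only: up to d_min − 1 = 2 errors.
Correction: up to ⌊(d_min − 1)/2⌋ = ⌊2/2⌋ = 1 errors.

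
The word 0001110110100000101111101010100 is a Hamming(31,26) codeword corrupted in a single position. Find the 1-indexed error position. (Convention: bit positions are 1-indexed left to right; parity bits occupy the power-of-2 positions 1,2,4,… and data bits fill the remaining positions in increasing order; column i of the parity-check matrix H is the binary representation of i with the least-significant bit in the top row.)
Syndrome s = H · r^T (mod 2), r = 0001110110100000101111101010100:
  s[0] = (1010101010101010101010101010101)·(0001110110100000101111101010100) mod 2 = 0+0+0+0+1+0+0+0+1+0+1+0+0+0+0+0+1+0+1+0+1+0+1+0+1+0+1+0+1+0+0 mod 2 = 0
  s[1] = (0110011001100110011001100110011)·(0001110110100000101111101010100) mod 2 = 0+0+0+0+0+1+0+0+0+0+1+0+0+0+0+0+0+0+1+0+0+1+1+0+0+0+1+0+0+0+0 mod 2 = 0
  s[2] = (0001111000011110000111100001111)·(0001110110100000101111101010100) mod 2 = 0+0+0+1+1+1+0+0+0+0+0+0+0+0+0+0+0+0+0+1+1+1+1+0+0+0+0+0+1+0+0 mod 2 = 0
  s[3] = (0000000111111110000000011111111)·(0001110110100000101111101010100) mod 2 = 0+0+0+0+0+0+0+1+1+0+1+0+0+0+0+0+0+0+0+0+0+0+0+0+1+0+1+0+1+0+0 mod 2 = 0
  s[4] = (0000000000000001111111111111111)·(0001110110100000101111101010100) mod 2 = 0+0+0+0+0+0+0+0+0+0+0+0+0+0+0+0+1+0+1+1+1+1+1+0+1+0+1+0+1+0+0 mod 2 = 1
Syndrome = 00001
Column i of H is the binary representation of i, so the syndrome is the binary index of the flipped bit.
Read s = 00001 with s[0] as LSB: 0·2^0 + 0·2^1 + 0·2^2 + 0·2^3 + 1·2^4 = 16.
Error is at bit position 16.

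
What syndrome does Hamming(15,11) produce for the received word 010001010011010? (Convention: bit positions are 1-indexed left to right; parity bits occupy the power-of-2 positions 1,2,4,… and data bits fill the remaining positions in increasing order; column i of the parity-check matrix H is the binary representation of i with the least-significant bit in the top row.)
Syndrome s = H · r^T (mod 2), r = 010001010011010:
  s[0] = (101010101010101)·(010001010011010) mod 2 = 0+0+0+0+0+0+0+0+0+0+1+0+0+0+0 mod 2 = 1
  s[1] = (011001100110011)·(010001010011010) mod 2 = 0+1+0+0+0+1+0+0+0+0+1+0+0+1+0 mod 2 = 0
  s[2] = (000111100001111)·(010001010011010) mod 2 = 0+0+0+0+0+1+0+0+0+0+0+1+0+1+0 mod 2 = 1
  s[3] = (000000011111111)·(010001010011010) mod 2 = 0+0+0+0+0+0+0+1+0+0+1+1+0+1+0 mod 2 = 0
Syndrome = 1010
Non-zero syndrome: error at position 5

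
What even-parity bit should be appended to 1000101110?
Sum of data bits: 1+0+0+0+1+0+1+1+1+0 = 5.
5 mod 2 = 1, so parity bit = 1.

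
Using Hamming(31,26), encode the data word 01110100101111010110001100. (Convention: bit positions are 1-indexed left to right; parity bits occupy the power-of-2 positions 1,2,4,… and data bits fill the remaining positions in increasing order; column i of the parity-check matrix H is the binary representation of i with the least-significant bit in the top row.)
Codeword c = d · G (mod 2), d = 01110100101111010110001100:
  c[0] = d·G[:,0] = (01110100101111010110001100)·(11011010101101010101010101) mod 2 = 0+1+0+1+0+0+0+0+1+0+1+1+0+1+0+1+0+1+0+0+0+0+0+1+0+0 mod 2 = 1
  c[1] = d·G[:,1] = (01110100101111010110001100)·(10110110011011001100110011) mod 2 = 0+0+1+1+0+1+0+0+0+0+1+0+1+1+0+0+0+1+0+0+0+0+0+0+0+0 mod 2 = 1
  c[2] = d·G[:,2] = (01110100101111010110001100)·(10000000000000000000000000) mod 2 = 0+0+0+0+0+0+0+0+0+0+0+0+0+0+0+0+0+0+0+0+0+0+0+0+0+0 mod 2 = 0
  c[3] = d·G[:,3] = (01110100101111010110001100)·(01110001111000111100001111) mod 2 = 0+1+1+1+0+0+0+0+1+0+1+0+0+0+0+1+0+1+0+0+0+0+1+1+0+0 mod 2 = 1
  c[4] = d·G[:,4] = (01110100101111010110001100)·(01000000000000000000000000) mod 2 = 0+1+0+0+0+0+0+0+0+0+0+0+0+0+0+0+0+0+0+0+0+0+0+0+0+0 mod 2 = 1
  c[5] = d·G[:,5] = (01110100101111010110001100)·(00100000000000000000000000) mod 2 = 0+0+1+0+0+0+0+0+0+0+0+0+0+0+0+0+0+0+0+0+0+0+0+0+0+0 mod 2 = 1
  c[6] = d·G[:,6] = (01110100101111010110001100)·(00010000000000000000000000) mod 2 = 0+0+0+1+0+0+0+0+0+0+0+0+0+0+0+0+0+0+0+0+0+0+0+0+0+0 mod 2 = 1
  c[7] = d·G[:,7] = (01110100101111010110001100)·(00001111111000000011111111) mod 2 = 0+0+0+0+0+1+0+0+1+0+1+0+0+0+0+0+0+0+1+0+0+0+1+1+0+0 mod 2 = 0
  c[8] = d·G[:,8] = (01110100101111010110001100)·(00001000000000000000000000) mod 2 = 0+0+0+0+0+0+0+0+0+0+0+0+0+0+0+0+0+0+0+0+0+0+0+0+0+0 mod 2 = 0
  c[9] = d·G[:,9] = (01110100101111010110001100)·(00000100000000000000000000) mod 2 = 0+0+0+0+0+1+0+0+0+0+0+0+0+0+0+0+0+0+0+0+0+0+0+0+0+0 mod 2 = 1
  c[10] = d·G[:,10] = (01110100101111010110001100)·(00000010000000000000000000) mod 2 = 0+0+0+0+0+0+0+0+0+0+0+0+0+0+0+0+0+0+0+0+0+0+0+0+0+0 mod 2 = 0
  c[11] = d·G[:,11] = (01110100101111010110001100)·(00000001000000000000000000) mod 2 = 0+0+0+0+0+0+0+0+0+0+0+0+0+0+0+0+0+0+0+0+0+0+0+0+0+0 mod 2 = 0
  c[12] = d·G[:,12] = (01110100101111010110001100)·(00000000100000000000000000) mod 2 = 0+0+0+0+0+0+0+0+1+0+0+0+0+0+0+0+0+0+0+0+0+0+0+0+0+0 mod 2 = 1
  c[13] = d·G[:,13] = (01110100101111010110001100)·(00000000010000000000000000) mod 2 = 0+0+0+0+0+0+0+0+0+0+0+0+0+0+0+0+0+0+0+0+0+0+0+0+0+0 mod 2 = 0
  c[14] = d·G[:,14] = (01110100101111010110001100)·(00000000001000000000000000) mod 2 = 0+0+0+0+0+0+0+0+0+0+1+0+0+0+0+0+0+0+0+0+0+0+0+0+0+0 mod 2 = 1
  c[15] = d·G[:,15] = (01110100101111010110001100)·(00000000000111111111111111) mod 2 = 0+0+0+0+0+0+0+0+0+0+0+1+1+1+0+1+0+1+1+0+0+0+1+1+0+0 mod 2 = 0
  c[16] = d·G[:,16] = (01110100101111010110001100)·(00000000000100000000000000) mod 2 = 0+0+0+0+0+0+0+0+0+0+0+1+0+0+0+0+0+0+0+0+0+0+0+0+0+0 mod 2 = 1
  c[17] = d·G[:,17] = (01110100101111010110001100)·(00000000000010000000000000) mod 2 = 0+0+0+0+0+0+0+0+0+0+0+0+1+0+0+0+0+0+0+0+0+0+0+0+0+0 mod 2 = 1
  c[18] = d·G[:,18] = (01110100101111010110001100)·(00000000000001000000000000) mod 2 = 0+0+0+0+0+0+0+0+0+0+0+0+0+1+0+0+0+0+0+0+0+0+0+0+0+0 mod 2 = 1
  c[19] = d·G[:,19] = (01110100101111010110001100)·(00000000000000100000000000) mod 2 = 0+0+0+0+0+0+0+0+0+0+0+0+0+0+0+0+0+0+0+0+0+0+0+0+0+0 mod 2 = 0
  c[20] = d·G[:,20] = (01110100101111010110001100)·(00000000000000010000000000) mod 2 = 0+0+0+0+0+0+0+0+0+0+0+0+0+0+0+1+0+0+0+0+0+0+0+0+0+0 mod 2 = 1
  c[21] = d·G[:,21] = (01110100101111010110001100)·(00000000000000001000000000) mod 2 = 0+0+0+0+0+0+0+0+0+0+0+0+0+0+0+0+0+0+0+0+0+0+0+0+0+0 mod 2 = 0
  c[22] = d·G[:,22] = (01110100101111010110001100)·(00000000000000000100000000) mod 2 = 0+0+0+0+0+0+0+0+0+0+0+0+0+0+0+0+0+1+0+0+0+0+0+0+0+0 mod 2 = 1
  c[23] = d·G[:,23] = (01110100101111010110001100)·(00000000000000000010000000) mod 2 = 0+0+0+0+0+0+0+0+0+0+0+0+0+0+0+0+0+0+1+0+0+0+0+0+0+0 mod 2 = 1
  c[24] = d·G[:,24] = (01110100101111010110001100)·(00000000000000000001000000) mod 2 = 0+0+0+0+0+0+0+0+0+0+0+0+0+0+0+0+0+0+0+0+0+0+0+0+0+0 mod 2 = 0
  c[25] = d·G[:,25] = (01110100101111010110001100)·(00000000000000000000100000) mod 2 = 0+0+0+0+0+0+0+0+0+0+0+0+0+0+0+0+0+0+0+0+0+0+0+0+0+0 mod 2 = 0
  c[26] = d·G[:,26] = (01110100101111010110001100)·(00000000000000000000010000) mod 2 = 0+0+0+0+0+0+0+0+0+0+0+0+0+0+0+0+0+0+0+0+0+0+0+0+0+0 mod 2 = 0
  c[27] = d·G[:,27] = (01110100101111010110001100)·(00000000000000000000001000) mod 2 = 0+0+0+0+0+0+0+0+0+0+0+0+0+0+0+0+0+0+0+0+0+0+1+0+0+0 mod 2 = 1
  c[28] = d·G[:,28] = (01110100101111010110001100)·(00000000000000000000000100) mod 2 = 0+0+0+0+0+0+0+0+0+0+0+0+0+0+0+0+0+0+0+0+0+0+0+1+0+0 mod 2 = 1
  c[29] = d·G[:,29] = (01110100101111010110001100)·(00000000000000000000000010) mod 2 = 0+0+0+0+0+0+0+0+0+0+0+0+0+0+0+0+0+0+0+0+0+0+0+0+0+0 mod 2 = 0
  c[30] = d·G[:,30] = (01110100101111010110001100)·(00000000000000000000000001) mod 2 = 0+0+0+0+0+0+0+0+0+0+0+0+0+0+0+0+0+0+0+0+0+0+0+0+0+0 mod 2 = 0
Codeword = 1101111001001010111010110001100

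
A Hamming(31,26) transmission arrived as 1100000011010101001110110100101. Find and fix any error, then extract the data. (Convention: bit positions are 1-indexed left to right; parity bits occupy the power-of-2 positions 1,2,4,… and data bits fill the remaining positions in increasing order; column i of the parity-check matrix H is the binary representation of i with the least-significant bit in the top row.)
Syndrome s = H · r^T (mod 2), r = 1100000011010101001110110100101:
  s[0] = (1010101010101010101010101010101)·(1100000011010101001110110100101) mod 2 = 1+0+0+0+0+0+0+0+1+0+0+0+0+0+0+0+0+0+1+0+1+0+1+0+0+0+0+0+1+0+1 mod 2 = 1
  s[1] = (0110011001100110011001100110011)·(1100000011010101001110110100101) mod 2 = 0+1+0+0+0+0+0+0+0+1+0+0+0+1+0+0+0+0+1+0+0+0+1+0+0+1+0+0+0+0+1 mod 2 = 1
  s[2] = (0001111000011110000111100001111)·(1100000011010101001110110100101) mod 2 = 0+0+0+0+0+0+0+0+0+0+0+1+0+1+0+0+0+0+0+1+1+0+1+0+0+0+0+0+1+0+1 mod 2 = 1
  s[3] = (0000000111111110000000011111111)·(1100000011010101001110110100101) mod 2 = 0+0+0+0+0+0+0+0+1+1+0+1+0+1+0+0+0+0+0+0+0+0+0+1+0+1+0+0+1+0+1 mod 2 = 0
  s[4] = (0000000000000001111111111111111)·(1100000011010101001110110100101) mod 2 = 0+0+0+0+0+0+0+0+0+0+0+0+0+0+0+1+0+0+1+1+1+0+1+1+0+1+0+0+1+0+1 mod 2 = 1
Syndrome = 11101
Column 23 of H equals this syndrome → error at bit 23 (1-indexed).
Flip bit 23: 1100000011010101001110110100101 → 1100000011010101001110010100101
Extract data bits at positions {3,5,6,7,9,10,11,12,13,14,15,17,18,19,20,21,22,23,24,25,26,27,28,29,30,31}: 00001101010001110010100101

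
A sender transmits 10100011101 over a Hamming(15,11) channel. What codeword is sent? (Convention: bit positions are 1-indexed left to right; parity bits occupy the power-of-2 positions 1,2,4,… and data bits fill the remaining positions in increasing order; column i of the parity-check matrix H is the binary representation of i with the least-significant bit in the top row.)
Codeword c = d · G (mod 2), d = 10100011101:
  c[0] = d·G[:,0] = (10100011101)·(11011010101) mod 2 = 1+0+0+0+0+0+1+0+1+0+1 mod 2 = 0
  c[1] = d·G[:,1] = (10100011101)·(10110110011) mod 2 = 1+0+1+0+0+0+1+0+0+0+1 mod 2 = 0
  c[2] = d·G[:,2] = (10100011101)·(10000000000) mod 2 = 1+0+0+0+0+0+0+0+0+0+0 mod 2 = 1
  c[3] = d·G[:,3] = (10100011101)·(01110001111) mod 2 = 0+0+1+0+0+0+0+1+1+0+1 mod 2 = 0
  c[4] = d·G[:,4] = (10100011101)·(01000000000) mod 2 = 0+0+0+0+0+0+0+0+0+0+0 mod 2 = 0
  c[5] = d·G[:,5] = (10100011101)·(00100000000) mod 2 = 0+0+1+0+0+0+0+0+0+0+0 mod 2 = 1
  c[6] = d·G[:,6] = (10100011101)·(00010000000) mod 2 = 0+0+0+0+0+0+0+0+0+0+0 mod 2 = 0
  c[7] = d·G[:,7] = (10100011101)·(00001111111) mod 2 = 0+0+0+0+0+0+1+1+1+0+1 mod 2 = 0
  c[8] = d·G[:,8] = (10100011101)·(00001000000) mod 2 = 0+0+0+0+0+0+0+0+0+0+0 mod 2 = 0
  c[9] = d·G[:,9] = (10100011101)·(00000100000) mod 2 = 0+0+0+0+0+0+0+0+0+0+0 mod 2 = 0
  c[10] = d·G[:,10] = (10100011101)·(00000010000) mod 2 = 0+0+0+0+0+0+1+0+0+0+0 mod 2 = 1
  c[11] = d·G[:,11] = (10100011101)·(00000001000) mod 2 = 0+0+0+0+0+0+0+1+0+0+0 mod 2 = 1
  c[12] = d·G[:,12] = (10100011101)·(00000000100) mod 2 = 0+0+0+0+0+0+0+0+1+0+0 mod 2 = 1
  c[13] = d·G[:,13] = (10100011101)·(00000000010) mod 2 = 0+0+0+0+0+0+0+0+0+0+0 mod 2 = 0
  c[14] = d·G[:,14] = (10100011101)·(00000000001) mod 2 = 0+0+0+0+0+0+0+0+0+0+1 mod 2 = 1
Codeword = 001001000011101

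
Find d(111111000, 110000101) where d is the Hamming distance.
XOR = 001111101, count of 1s = 6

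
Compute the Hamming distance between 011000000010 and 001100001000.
XOR = 010100001010, count of 1s = 4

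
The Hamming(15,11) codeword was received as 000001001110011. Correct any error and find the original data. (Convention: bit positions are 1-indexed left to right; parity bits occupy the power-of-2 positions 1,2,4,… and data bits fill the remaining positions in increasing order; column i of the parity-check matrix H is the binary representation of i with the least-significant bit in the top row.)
Syndrome s = H · r^T (mod 2), r = 000001001110011:
  s[0] = (101010101010101)·(000001001110011) mod 2 = 0+0+0+0+0+0+0+0+1+0+1+0+0+0+1 mod 2 = 1
  s[1] = (011001100110011)·(000001001110011) mod 2 = 0+0+0+0+0+1+0+0+0+1+1+0+0+1+1 mod 2 = 1
  s[2] = (000111100001111)·(000001001110011) mod 2 = 0+0+0+0+0+1+0+0+0+0+0+0+0+1+1 mod 2 = 1
  s[3] = (000000011111111)·(000001001110011) mod 2 = 0+0+0+0+0+0+0+0+1+1+1+0+0+1+1 mod 2 = 1
Syndrome = 1111
Column 15 of H equals this syndrome → error at bit 15 (1-indexed).
Flip bit 15: 000001001110011 → 000001001110010
Extract data bits at positions {3,5,6,7,9,10,11,12,13,14,15}: 00101110010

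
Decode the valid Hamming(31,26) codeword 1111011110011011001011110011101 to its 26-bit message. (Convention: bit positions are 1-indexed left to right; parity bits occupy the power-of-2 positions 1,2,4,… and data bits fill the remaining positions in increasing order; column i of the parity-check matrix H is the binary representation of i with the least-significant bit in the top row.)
Parity bits occupy power-of-2 positions; data bits are at positions {3,5,6,7,9,10,11,12,13,14,15,17,18,19,20,21,22,23,24,25,26,27,28,29,30,31} (1-indexed).
Extract: c[3]=1 c[5]=0 c[6]=1 c[7]=1 c[9]=1 c[10]=0 c[11]=0 c[12]=1 c[13]=1 c[14]=0 c[15]=1 c[17]=0 c[18]=0 c[19]=1 c[20]=0 c[21]=1 c[22]=1 c[23]=1 c[24]=1 c[25]=0 c[26]=0 c[27]=1 c[28]=1 c[29]=1 c[30]=0 c[31]=1
Data = 10111001101001011110011101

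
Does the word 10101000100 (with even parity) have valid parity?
Sum of all bits: 1+0+1+0+1+0+0+0+1+0+0 = 4; 4 mod 2 = 0. Result is 0 → valid parity.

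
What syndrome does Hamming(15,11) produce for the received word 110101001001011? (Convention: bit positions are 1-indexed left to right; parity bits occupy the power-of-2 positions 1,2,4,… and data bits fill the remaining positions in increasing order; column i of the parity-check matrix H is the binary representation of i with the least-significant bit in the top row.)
Syndrome s = H · r^T (mod 2), r = 110101001001011:
  s[0] = (101010101010101)·(110101001001011) mod 2 = 1+0+0+0+0+0+0+0+1+0+0+0+0+0+1 mod 2 = 1
  s[1] = (011001100110011)·(110101001001011) mod 2 = 0+1+0+0+0+1+0+0+0+0+0+0+0+1+1 mod 2 = 0
  s[2] = (000111100001111)·(110101001001011) mod 2 = 0+0+0+1+0+1+0+0+0+0+0+1+0+1+1 mod 2 = 1
  s[3] = (000000011111111)·(110101001001011) mod 2 = 0+0+0+0+0+0+0+0+1+0+0+1+0+1+1 mod 2 = 0
Syndrome = 1010
Non-zero syndrome: error at position 5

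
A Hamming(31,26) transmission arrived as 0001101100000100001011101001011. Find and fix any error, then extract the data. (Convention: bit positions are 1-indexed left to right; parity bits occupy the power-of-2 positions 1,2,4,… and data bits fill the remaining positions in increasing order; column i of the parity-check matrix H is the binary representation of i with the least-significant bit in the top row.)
Syndrome s = H · r^T (mod 2), r = 0001101100000100001011101001011:
  s[0] = (1010101010101010101010101010101)·(0001101100000100001011101001011) mod 2 = 0+0+0+0+1+0+1+0+0+0+0+0+0+0+0+0+0+0+1+0+1+0+1+0+1+0+0+0+0+0+1 mod 2 = 1
  s[1] = (0110011001100110011001100110011)·(0001101100000100001011101001011) mod 2 = 0+0+0+0+0+0+1+0+0+0+0+0+0+1+0+0+0+0+1+0+0+1+1+0+0+0+0+0+0+1+1 mod 2 = 1
  s[2] = (0001111000011110000111100001111)·(0001101100000100001011101001011) mod 2 = 0+0+0+1+1+0+1+0+0+0+0+0+0+1+0+0+0+0+0+0+1+1+1+0+0+0+0+1+0+1+1 mod 2 = 0
  s[3] = (0000000111111110000000011111111)·(0001101100000100001011101001011) mod 2 = 0+0+0+0+0+0+0+1+0+0+0+0+0+1+0+0+0+0+0+0+0+0+0+0+1+0+0+1+0+1+1 mod 2 = 0
  s[4] = (0000000000000001111111111111111)·(0001101100000100001011101001011) mod 2 = 0+0+0+0+0+0+0+0+0+0+0+0+0+0+0+0+0+0+1+0+1+1+1+0+1+0+0+1+0+1+1 mod 2 = 0
Syndrome = 11000
Column 3 of H equals this syndrome → error at bit 3 (1-indexed).
Flip bit 3: 0001101100000100001011101001011 → 0011101100000100001011101001011
Extract data bits at positions {3,5,6,7,9,10,11,12,13,14,15,17,18,19,20,21,22,23,24,25,26,27,28,29,30,31}: 11010000010001011101001011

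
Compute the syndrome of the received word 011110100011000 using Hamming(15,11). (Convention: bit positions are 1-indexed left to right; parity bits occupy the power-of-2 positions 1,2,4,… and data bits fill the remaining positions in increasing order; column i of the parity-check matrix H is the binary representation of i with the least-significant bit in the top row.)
Syndrome s = H · r^T (mod 2), r = 011110100011000:
  s[0] = (101010101010101)·(011110100011000) mod 2 = 0+0+1+0+1+0+1+0+0+0+1+0+0+0+0 mod 2 = 0
  s[1] = (011001100110011)·(011110100011000) mod 2 = 0+1+1+0+0+0+1+0+0+0+1+0+0+0+0 mod 2 = 0
  s[2] = (000111100001111)·(011110100011000) mod 2 = 0+0+0+1+1+0+1+0+0+0+0+1+0+0+0 mod 2 = 0
  s[3] = (000000011111111)·(011110100011000) mod 2 = 0+0+0+0+0+0+0+0+0+0+1+1+0+0+0 mod 2 = 0
Syndrome = 0000
s = 0: no error detected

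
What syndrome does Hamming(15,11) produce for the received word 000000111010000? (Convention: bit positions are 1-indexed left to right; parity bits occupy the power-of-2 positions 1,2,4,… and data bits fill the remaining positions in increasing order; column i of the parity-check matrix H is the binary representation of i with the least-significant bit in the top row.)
Syndrome s = H · r^T (mod 2), r = 000000111010000:
  s[0] = (101010101010101)·(000000111010000) mod 2 = 0+0+0+0+0+0+1+0+1+0+1+0+0+0+0 mod 2 = 1
  s[1] = (011001100110011)·(000000111010000) mod 2 = 0+0+0+0+0+0+1+0+0+0+1+0+0+0+0 mod 2 = 0
  s[2] = (000111100001111)·(000000111010000) mod 2 = 0+0+0+0+0+0+1+0+0+0+0+0+0+0+0 mod 2 = 1
  s[3] = (000000011111111)·(000000111010000) mod 2 = 0+0+0+0+0+0+0+1+1+0+1+0+0+0+0 mod 2 = 1
Syndrome = 1011
Non-zero syndrome: error at position 13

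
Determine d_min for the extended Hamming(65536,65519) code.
d_min = 4 (adding an overall parity bit to Hamming(65535,65519) raises d_min from 3 to 4).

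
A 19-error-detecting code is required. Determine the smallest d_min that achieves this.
Detecting e errors requires d_min ≥ e + 1 = 19 + 1 = 20.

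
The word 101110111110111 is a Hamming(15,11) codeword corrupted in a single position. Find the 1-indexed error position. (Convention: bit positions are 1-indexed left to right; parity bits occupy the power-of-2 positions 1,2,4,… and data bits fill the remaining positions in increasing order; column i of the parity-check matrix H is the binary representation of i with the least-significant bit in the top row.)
Syndrome s = H · r^T (mod 2), r = 101110111110111:
  s[0] = (101010101010101)·(101110111110111) mod 2 = 1+0+1+0+1+0+1+0+1+0+1+0+1+0+1 mod 2 = 0
  s[1] = (011001100110011)·(101110111110111) mod 2 = 0+0+1+0+0+0+1+0+0+1+1+0+0+1+1 mod 2 = 0
  s[2] = (000111100001111)·(101110111110111) mod 2 = 0+0+0+1+1+0+1+0+0+0+0+0+1+1+1 mod 2 = 0
  s[3] = (000000011111111)·(101110111110111) mod 2 = 0+0+0+0+0+0+0+1+1+1+1+0+1+1+1 mod 2 = 1
Syndrome = 0001
Column i of H is the binary representation of i, so the syndrome is the binary index of the flipped bit.
Read s = 0001 with s[0] as LSB: 0·2^0 + 0·2^1 + 0·2^2 + 1·2^3 = 8.
Error is at bit position 8.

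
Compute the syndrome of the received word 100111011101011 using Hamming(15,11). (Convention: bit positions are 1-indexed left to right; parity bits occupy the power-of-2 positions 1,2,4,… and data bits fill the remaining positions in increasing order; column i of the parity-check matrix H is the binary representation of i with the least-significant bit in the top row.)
Syndrome s = H · r^T (mod 2), r = 100111011101011:
  s[0] = (101010101010101)·(100111011101011) mod 2 = 1+0+0+0+1+0+0+0+1+0+0+0+0+0+1 mod 2 = 0
  s[1] = (011001100110011)·(100111011101011) mod 2 = 0+0+0+0+0+1+0+0+0+1+0+0+0+1+1 mod 2 = 0
  s[2] = (000111100001111)·(100111011101011) mod 2 = 0+0+0+1+1+1+0+0+0+0+0+1+0+1+1 mod 2 = 0
  s[3] = (000000011111111)·(100111011101011) mod 2 = 0+0+0+0+0+0+0+1+1+1+0+1+0+1+1 mod 2 = 0
Syndrome = 0000
s = 0: no error detected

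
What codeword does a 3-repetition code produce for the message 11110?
Repeat each bit 3× and concatenate:
1→111  1→111  1→111  1→111  0→000
Codeword = 111111111111000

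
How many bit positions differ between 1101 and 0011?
XOR = 1110, count of 1s = 3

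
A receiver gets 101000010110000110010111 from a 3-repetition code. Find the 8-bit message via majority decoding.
Split into 3-bit blocks and majority-vote each:
  block 1 = 101: 2 ones, 1 zeros → 1
  block 2 = 000: 0 ones, 3 zeros → 0
  block 3 = 010: 1 ones, 2 zeros → 0
  block 4 = 110: 2 ones, 1 zeros → 1
  block 5 = 000: 0 ones, 3 zeros → 0
  block 6 = 110: 2 ones, 1 zeros → 1
  block 7 = 010: 1 ones, 2 zeros → 0
  block 8 = 111: 3 ones, 0 zeros → 1
Decoded = 10010101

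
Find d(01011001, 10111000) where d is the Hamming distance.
XOR = 11100001, count of 1s = 4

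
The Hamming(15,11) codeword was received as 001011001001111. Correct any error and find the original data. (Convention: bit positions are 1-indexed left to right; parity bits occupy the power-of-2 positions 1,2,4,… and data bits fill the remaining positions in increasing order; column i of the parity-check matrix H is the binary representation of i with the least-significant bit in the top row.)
Syndrome s = H · r^T (mod 2), r = 001011001001111:
  s[0] = (101010101010101)·(001011001001111) mod 2 = 0+0+1+0+1+0+0+0+1+0+0+0+1+0+1 mod 2 = 1
  s[1] = (011001100110011)·(001011001001111) mod 2 = 0+0+1+0+0+1+0+0+0+0+0+0+0+1+1 mod 2 = 0
  s[2] = (000111100001111)·(001011001001111) mod 2 = 0+0+0+0+1+1+0+0+0+0+0+1+1+1+1 mod 2 = 0
  s[3] = (000000011111111)·(001011001001111) mod 2 = 0+0+0+0+0+0+0+0+1+0+0+1+1+1+1 mod 2 = 1
Syndrome = 1001
Column 9 of H equals this syndrome → error at bit 9 (1-indexed).
Flip bit 9: 001011001001111 → 001011000001111
Extract data bits at positions {3,5,6,7,9,10,11,12,13,14,15}: 11100001111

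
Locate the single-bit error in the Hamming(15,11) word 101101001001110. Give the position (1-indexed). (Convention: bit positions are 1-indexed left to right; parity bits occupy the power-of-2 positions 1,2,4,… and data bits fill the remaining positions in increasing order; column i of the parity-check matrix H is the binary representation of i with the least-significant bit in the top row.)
Syndrome s = H · r^T (mod 2), r = 101101001001110:
  s[0] = (101010101010101)·(101101001001110) mod 2 = 1+0+1+0+0+0+0+0+1+0+0+0+1+0+0 mod 2 = 0
  s[1] = (011001100110011)·(101101001001110) mod 2 = 0+0+1+0+0+1+0+0+0+0+0+0+0+1+0 mod 2 = 1
  s[2] = (000111100001111)·(101101001001110) mod 2 = 0+0+0+1+0+1+0+0+0+0+0+1+1+1+0 mod 2 = 1
  s[3] = (000000011111111)·(101101001001110) mod 2 = 0+0+0+0+0+0+0+0+1+0+0+1+1+1+0 mod 2 = 0
Syndrome = 0110
Column i of H is the binary representation of i, so the syndrome is the binary index of the flipped bit.
Read s = 0110 with s[0] as LSB: 0·2^0 + 1·2^1 + 1·2^2 + 0·2^3 = 6.
Error is at bit position 6.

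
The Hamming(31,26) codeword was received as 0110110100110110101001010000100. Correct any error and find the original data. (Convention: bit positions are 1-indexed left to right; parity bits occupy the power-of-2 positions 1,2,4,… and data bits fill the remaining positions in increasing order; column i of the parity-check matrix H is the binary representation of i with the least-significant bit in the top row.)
Syndrome s = H · r^T (mod 2), r = 0110110100110110101001010000100:
  s[0] = (1010101010101010101010101010101)·(0110110100110110101001010000100) mod 2 = 0+0+1+0+1+0+0+0+0+0+1+0+0+0+1+0+1+0+1+0+0+0+0+0+0+0+0+0+1+0+0 mod 2 = 1
  s[1] = (0110011001100110011001100110011)·(0110110100110110101001010000100) mod 2 = 0+1+1+0+0+1+0+0+0+0+1+0+0+1+1+0+0+0+1+0+0+1+0+0+0+0+0+0+0+0+0 mod 2 = 0
  s[2] = (0001111000011110000111100001111)·(0110110100110110101001010000100) mod 2 = 0+0+0+0+1+1+0+0+0+0+0+1+0+1+1+0+0+0+0+0+0+1+0+0+0+0+0+0+1+0+0 mod 2 = 1
  s[3] = (0000000111111110000000011111111)·(0110110100110110101001010000100) mod 2 = 0+0+0+0+0+0+0+1+0+0+1+1+0+1+1+0+0+0+0+0+0+0+0+1+0+0+0+0+1+0+0 mod 2 = 1
  s[4] = (0000000000000001111111111111111)·(0110110100110110101001010000100) mod 2 = 0+0+0+0+0+0+0+0+0+0+0+0+0+0+0+0+1+0+1+0+0+1+0+1+0+0+0+0+1+0+0 mod 2 = 1
Syndrome = 10111
Column 29 of H equals this syndrome → error at bit 29 (1-indexed).
Flip bit 29: 0110110100110110101001010000100 → 0110110100110110101001010000000
Extract data bits at positions {3,5,6,7,9,10,11,12,13,14,15,17,18,19,20,21,22,23,24,25,26,27,28,29,30,31}: 11100011011101001010000000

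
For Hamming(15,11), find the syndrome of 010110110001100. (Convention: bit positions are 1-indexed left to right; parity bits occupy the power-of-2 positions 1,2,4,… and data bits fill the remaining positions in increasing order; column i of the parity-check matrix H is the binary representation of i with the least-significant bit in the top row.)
Syndrome s = H · r^T (mod 2), r = 010110110001100:
  s[0] = (101010101010101)·(010110110001100) mod 2 = 0+0+0+0+1+0+1+0+0+0+0+0+1+0+0 mod 2 = 1
  s[1] = (011001100110011)·(010110110001100) mod 2 = 0+1+0+0+0+0+1+0+0+0+0+0+0+0+0 mod 2 = 0
  s[2] = (000111100001111)·(010110110001100) mod 2 = 0+0+0+1+1+0+1+0+0+0+0+1+1+0+0 mod 2 = 1
  s[3] = (000000011111111)·(010110110001100) mod 2 = 0+0+0+0+0+0+0+1+0+0+0+1+1+0+0 mod 2 = 1
Syndrome = 1011
Non-zero syndrome: error at position 13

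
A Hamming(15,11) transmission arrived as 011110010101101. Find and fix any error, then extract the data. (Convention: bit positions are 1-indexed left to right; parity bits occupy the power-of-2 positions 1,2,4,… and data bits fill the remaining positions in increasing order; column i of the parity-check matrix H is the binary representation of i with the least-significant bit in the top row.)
Syndrome s = H · r^T (mod 2), r = 011110010101101:
  s[0] = (101010101010101)·(011110010101101) mod 2 = 0+0+1+0+1+0+0+0+0+0+0+0+1+0+1 mod 2 = 0
  s[1] = (011001100110011)·(011110010101101) mod 2 = 0+1+1+0+0+0+0+0+0+1+0+0+0+0+1 mod 2 = 0
  s[2] = (000111100001111)·(011110010101101) mod 2 = 0+0+0+1+1+0+0+0+0+0+0+1+1+0+1 mod 2 = 1
  s[3] = (000000011111111)·(011110010101101) mod 2 = 0+0+0+0+0+0+0+1+0+1+0+1+1+0+1 mod 2 = 1
Syndrome = 0011
Column 12 of H equals this syndrome → error at bit 12 (1-indexed).
Flip bit 12: 011110010101101 → 011110010100101
Extract data bits at positions {3,5,6,7,9,10,11,12,13,14,15}: 11000100101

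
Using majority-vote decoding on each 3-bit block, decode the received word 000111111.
Split into 3-bit blocks and majority-vote each:
  block 1 = 000: 0 ones, 3 zeros → 0
  block 2 = 111: 3 ones, 0 zeros → 1
  block 3 = 111: 3 ones, 0 zeros → 1
Decoded = 011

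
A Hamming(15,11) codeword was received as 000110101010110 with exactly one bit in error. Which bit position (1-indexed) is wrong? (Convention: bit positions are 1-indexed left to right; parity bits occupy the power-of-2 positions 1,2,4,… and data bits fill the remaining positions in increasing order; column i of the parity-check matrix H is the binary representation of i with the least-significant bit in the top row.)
Syndrome s = H · r^T (mod 2), r = 000110101010110:
  s[0] = (101010101010101)·(000110101010110) mod 2 = 0+0+0+0+1+0+1+0+1+0+1+0+1+0+0 mod 2 = 1
  s[1] = (011001100110011)·(000110101010110) mod 2 = 0+0+0+0+0+0+1+0+0+0+1+0+0+1+0 mod 2 = 1
  s[2] = (000111100001111)·(000110101010110) mod 2 = 0+0+0+1+1+0+1+0+0+0+0+0+1+1+0 mod 2 = 1
  s[3] = (000000011111111)·(000110101010110) mod 2 = 0+0+0+0+0+0+0+0+1+0+1+0+1+1+0 mod 2 = 0
Syndrome = 1110
Column i of H is the binary representation of i, so the syndrome is the binary index of the flipped bit.
Read s = 1110 with s[0] as LSB: 1·2^0 + 1·2^1 + 1·2^2 + 0·2^3 = 7.
Error is at bit position 7.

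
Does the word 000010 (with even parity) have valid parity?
Sum of all bits: 0+0+0+0+1+0 = 1; 1 mod 2 = 1. Result is 1 → parity error detected.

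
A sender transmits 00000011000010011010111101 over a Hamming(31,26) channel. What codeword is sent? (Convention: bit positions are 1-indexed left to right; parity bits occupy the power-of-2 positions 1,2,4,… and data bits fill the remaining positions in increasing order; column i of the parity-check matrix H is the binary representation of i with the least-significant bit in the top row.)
Codeword c = d · G (mod 2), d = 00000011000010011010111101:
  c[0] = d·G[:,0] = (00000011000010011010111101)·(11011010101101010101010101) mod 2 = 0+0+0+0+0+0+1+0+0+0+0+0+0+0+0+1+0+0+0+0+0+1+0+1+0+1 mod 2 = 1
  c[1] = d·G[:,1] = (00000011000010011010111101)·(10110110011011001100110011) mod 2 = 0+0+0+0+0+0+1+0+0+0+0+0+1+0+0+0+1+0+0+0+1+1+0+0+0+1 mod 2 = 0
  c[2] = d·G[:,2] = (00000011000010011010111101)·(10000000000000000000000000) mod 2 = 0+0+0+0+0+0+0+0+0+0+0+0+0+0+0+0+0+0+0+0+0+0+0+0+0+0 mod 2 = 0
  c[3] = d·G[:,3] = (00000011000010011010111101)·(01110001111000111100001111) mod 2 = 0+0+0+0+0+0+0+1+0+0+0+0+0+0+0+1+1+0+0+0+0+0+1+1+0+1 mod 2 = 0
  c[4] = d·G[:,4] = (00000011000010011010111101)·(01000000000000000000000000) mod 2 = 0+0+0+0+0+0+0+0+0+0+0+0+0+0+0+0+0+0+0+0+0+0+0+0+0+0 mod 2 = 0
  c[5] = d·G[:,5] = (00000011000010011010111101)·(00100000000000000000000000) mod 2 = 0+0+0+0+0+0+0+0+0+0+0+0+0+0+0+0+0+0+0+0+0+0+0+0+0+0 mod 2 = 0
  c[6] = d·G[:,6] = (00000011000010011010111101)·(00010000000000000000000000) mod 2 = 0+0+0+0+0+0+0+0+0+0+0+0+0+0+0+0+0+0+0+0+0+0+0+0+0+0 mod 2 = 0
  c[7] = d·G[:,7] = (00000011000010011010111101)·(00001111111000000011111111) mod 2 = 0+0+0+0+0+0+1+1+0+0+0+0+0+0+0+0+0+0+1+0+1+1+1+1+0+1 mod 2 = 0
  c[8] = d·G[:,8] = (00000011000010011010111101)·(00001000000000000000000000) mod 2 = 0+0+0+0+0+0+0+0+0+0+0+0+0+0+0+0+0+0+0+0+0+0+0+0+0+0 mod 2 = 0
  c[9] = d·G[:,9] = (00000011000010011010111101)·(00000100000000000000000000) mod 2 = 0+0+0+0+0+0+0+0+0+0+0+0+0+0+0+0+0+0+0+0+0+0+0+0+0+0 mod 2 = 0
  c[10] = d·G[:,10] = (00000011000010011010111101)·(00000010000000000000000000) mod 2 = 0+0+0+0+0+0+1+0+0+0+0+0+0+0+0+0+0+0+0+0+0+0+0+0+0+0 mod 2 = 1
  c[11] = d·G[:,11] = (00000011000010011010111101)·(00000001000000000000000000) mod 2 = 0+0+0+0+0+0+0+1+0+0+0+0+0+0+0+0+0+0+0+0+0+0+0+0+0+0 mod 2 = 1
  c[12] = d·G[:,12] = (00000011000010011010111101)·(00000000100000000000000000) mod 2 = 0+0+0+0+0+0+0+0+0+0+0+0+0+0+0+0+0+0+0+0+0+0+0+0+0+0 mod 2 = 0
  c[13] = d·G[:,13] = (00000011000010011010111101)·(00000000010000000000000000) mod 2 = 0+0+0+0+0+0+0+0+0+0+0+0+0+0+0+0+0+0+0+0+0+0+0+0+0+0 mod 2 = 0
  c[14] = d·G[:,14] = (00000011000010011010111101)·(00000000001000000000000000) mod 2 = 0+0+0+0+0+0+0+0+0+0+0+0+0+0+0+0+0+0+0+0+0+0+0+0+0+0 mod 2 = 0
  c[15] = d·G[:,15] = (00000011000010011010111101)·(00000000000111111111111111) mod 2 = 0+0+0+0+0+0+0+0+0+0+0+0+1+0+0+1+1+0+1+0+1+1+1+1+0+1 mod 2 = 1
  c[16] = d·G[:,16] = (00000011000010011010111101)·(00000000000100000000000000) mod 2 = 0+0+0+0+0+0+0+0+0+0+0+0+0+0+0+0+0+0+0+0+0+0+0+0+0+0 mod 2 = 0
  c[17] = d·G[:,17] = (00000011000010011010111101)·(00000000000010000000000000) mod 2 = 0+0+0+0+0+0+0+0+0+0+0+0+1+0+0+0+0+0+0+0+0+0+0+0+0+0 mod 2 = 1
  c[18] = d·G[:,18] = (00000011000010011010111101)·(00000000000001000000000000) mod 2 = 0+0+0+0+0+0+0+0+0+0+0+0+0+0+0+0+0+0+0+0+0+0+0+0+0+0 mod 2 = 0
  c[19] = d·G[:,19] = (00000011000010011010111101)·(00000000000000100000000000) mod 2 = 0+0+0+0+0+0+0+0+0+0+0+0+0+0+0+0+0+0+0+0+0+0+0+0+0+0 mod 2 = 0
  c[20] = d·G[:,20] = (00000011000010011010111101)·(00000000000000010000000000) mod 2 = 0+0+0+0+0+0+0+0+0+0+0+0+0+0+0+1+0+0+0+0+0+0+0+0+0+0 mod 2 = 1
  c[21] = d·G[:,21] = (00000011000010011010111101)·(00000000000000001000000000) mod 2 = 0+0+0+0+0+0+0+0+0+0+0+0+0+0+0+0+1+0+0+0+0+0+0+0+0+0 mod 2 = 1
  c[22] = d·G[:,22] = (00000011000010011010111101)·(00000000000000000100000000) mod 2 = 0+0+0+0+0+0+0+0+0+0+0+0+0+0+0+0+0+0+0+0+0+0+0+0+0+0 mod 2 = 0
  c[23] = d·G[:,23] = (00000011000010011010111101)·(00000000000000000010000000) mod 2 = 0+0+0+0+0+0+0+0+0+0+0+0+0+0+0+0+0+0+1+0+0+0+0+0+0+0 mod 2 = 1
  c[24] = d·G[:,24] = (00000011000010011010111101)·(00000000000000000001000000) mod 2 = 0+0+0+0+0+0+0+0+0+0+0+0+0+0+0+0+0+0+0+0+0+0+0+0+0+0 mod 2 = 0
  c[25] = d·G[:,25] = (00000011000010011010111101)·(00000000000000000000100000) mod 2 = 0+0+0+0+0+0+0+0+0+0+0+0+0+0+0+0+0+0+0+0+1+0+0+0+0+0 mod 2 = 1
  c[26] = d·G[:,26] = (00000011000010011010111101)·(00000000000000000000010000) mod 2 = 0+0+0+0+0+0+0+0+0+0+0+0+0+0+0+0+0+0+0+0+0+1+0+0+0+0 mod 2 = 1
  c[27] = d·G[:,27] = (00000011000010011010111101)·(00000000000000000000001000) mod 2 = 0+0+0+0+0+0+0+0+0+0+0+0+0+0+0+0+0+0+0+0+0+0+1+0+0+0 mod 2 = 1
  c[28] = d·G[:,28] = (00000011000010011010111101)·(00000000000000000000000100) mod 2 = 0+0+0+0+0+0+0+0+0+0+0+0+0+0+0+0+0+0+0+0+0+0+0+1+0+0 mod 2 = 1
  c[29] = d·G[:,29] = (00000011000010011010111101)·(00000000000000000000000010) mod 2 = 0+0+0+0+0+0+0+0+0+0+0+0+0+0+0+0+0+0+0+0+0+0+0+0+0+0 mod 2 = 0
  c[30] = d·G[:,30] = (00000011000010011010111101)·(00000000000000000000000001) mod 2 = 0+0+0+0+0+0+0+0+0+0+0+0+0+0+0+0+0+0+0+0+0+0+0+0+0+1 mod 2 = 1
Codeword = 1000000000110001010011010111101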